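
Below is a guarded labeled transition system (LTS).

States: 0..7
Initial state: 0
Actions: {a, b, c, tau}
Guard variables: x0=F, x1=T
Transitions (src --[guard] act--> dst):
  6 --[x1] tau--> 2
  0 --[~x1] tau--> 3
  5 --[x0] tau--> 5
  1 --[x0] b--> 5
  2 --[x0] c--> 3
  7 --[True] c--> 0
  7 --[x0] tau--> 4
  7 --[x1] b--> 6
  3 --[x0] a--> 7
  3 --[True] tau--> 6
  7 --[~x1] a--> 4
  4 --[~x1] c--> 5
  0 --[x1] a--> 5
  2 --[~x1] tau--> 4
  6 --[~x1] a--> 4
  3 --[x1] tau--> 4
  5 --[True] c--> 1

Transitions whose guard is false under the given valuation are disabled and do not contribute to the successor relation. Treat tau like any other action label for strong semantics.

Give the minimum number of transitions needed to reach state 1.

BFS to 1:
  L0 = {0}
  L1 = {5}
  L2 = {1}
depth(1)=2, e.g. a·c

Answer: 2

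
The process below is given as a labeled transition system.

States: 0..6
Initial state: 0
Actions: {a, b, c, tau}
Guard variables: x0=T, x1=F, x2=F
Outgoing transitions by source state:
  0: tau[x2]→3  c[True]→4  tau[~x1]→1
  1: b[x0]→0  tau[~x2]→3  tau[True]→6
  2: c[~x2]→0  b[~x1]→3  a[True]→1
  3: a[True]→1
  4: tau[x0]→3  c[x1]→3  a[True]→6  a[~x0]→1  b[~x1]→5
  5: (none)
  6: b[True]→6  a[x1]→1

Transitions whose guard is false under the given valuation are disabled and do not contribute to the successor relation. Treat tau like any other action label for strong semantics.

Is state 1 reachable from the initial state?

Answer: REACHABLE

Working:
After dropping false guards: 13 live edges.
L0 = {0}
L1 = {1,4}  cumulative {0,1,4}
L2 = {3,5,6}  cumulative {0,1,3,4,5,6}
Reachable = {0,1,3,4,5,6}
witness 1: tau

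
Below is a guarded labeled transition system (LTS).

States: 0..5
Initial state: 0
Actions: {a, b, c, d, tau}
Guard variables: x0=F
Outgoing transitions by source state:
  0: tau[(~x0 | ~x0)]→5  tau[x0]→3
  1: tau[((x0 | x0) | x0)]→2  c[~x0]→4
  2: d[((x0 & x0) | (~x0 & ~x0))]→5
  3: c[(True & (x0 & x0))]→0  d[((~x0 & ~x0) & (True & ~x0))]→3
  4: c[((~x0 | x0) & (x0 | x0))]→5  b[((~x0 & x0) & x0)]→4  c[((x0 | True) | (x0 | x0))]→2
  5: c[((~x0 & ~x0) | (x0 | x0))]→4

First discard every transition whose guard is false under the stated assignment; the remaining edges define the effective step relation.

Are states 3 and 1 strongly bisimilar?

Compute ~ classes (split until stable):
  round 0: {{0,1,2,3,4,5}}
  round 1: {{0},{1,4,5},{2,3}}
  round 2: {{0},{1,5},{2},{3},{4}}
stable after 3 split(s): 5 block(s)
[3]={3}  [1]={1,5}

Answer: NOT BISIMILAR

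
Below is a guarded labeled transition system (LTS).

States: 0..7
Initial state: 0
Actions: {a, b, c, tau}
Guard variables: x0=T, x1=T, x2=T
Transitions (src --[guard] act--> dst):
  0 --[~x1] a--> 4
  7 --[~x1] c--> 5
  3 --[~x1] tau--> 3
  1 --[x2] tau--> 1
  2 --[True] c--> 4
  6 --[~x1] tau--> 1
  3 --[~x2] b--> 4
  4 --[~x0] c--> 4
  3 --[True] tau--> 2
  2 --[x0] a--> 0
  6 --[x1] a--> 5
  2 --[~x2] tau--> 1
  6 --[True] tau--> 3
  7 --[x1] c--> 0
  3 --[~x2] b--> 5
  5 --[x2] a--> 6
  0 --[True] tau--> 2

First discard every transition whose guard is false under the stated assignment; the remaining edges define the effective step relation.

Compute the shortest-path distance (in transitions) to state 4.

Answer: 2

Working:
Layered search for 4:
  depth 0: {0}
  depth 1: {2}
  depth 2: {4}
first hit 4 at d=2 via tau·c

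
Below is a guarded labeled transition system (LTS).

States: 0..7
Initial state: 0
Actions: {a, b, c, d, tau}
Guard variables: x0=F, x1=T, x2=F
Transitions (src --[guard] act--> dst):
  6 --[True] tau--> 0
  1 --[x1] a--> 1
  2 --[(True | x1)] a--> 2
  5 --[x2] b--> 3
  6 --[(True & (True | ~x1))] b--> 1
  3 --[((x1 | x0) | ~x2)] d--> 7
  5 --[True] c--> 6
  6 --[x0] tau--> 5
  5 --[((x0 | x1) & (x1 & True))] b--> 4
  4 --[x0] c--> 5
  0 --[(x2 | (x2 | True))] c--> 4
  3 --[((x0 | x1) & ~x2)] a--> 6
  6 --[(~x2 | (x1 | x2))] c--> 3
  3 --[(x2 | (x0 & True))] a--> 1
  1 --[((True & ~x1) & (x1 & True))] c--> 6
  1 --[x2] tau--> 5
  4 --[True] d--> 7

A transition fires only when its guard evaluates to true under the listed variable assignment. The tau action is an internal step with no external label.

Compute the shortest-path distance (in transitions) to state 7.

Answer: 2

Trace:
BFS to 7:
  depth 0: {0}
  depth 1: {4}
  depth 2: {7}
first hit 7 at d=2 via c·d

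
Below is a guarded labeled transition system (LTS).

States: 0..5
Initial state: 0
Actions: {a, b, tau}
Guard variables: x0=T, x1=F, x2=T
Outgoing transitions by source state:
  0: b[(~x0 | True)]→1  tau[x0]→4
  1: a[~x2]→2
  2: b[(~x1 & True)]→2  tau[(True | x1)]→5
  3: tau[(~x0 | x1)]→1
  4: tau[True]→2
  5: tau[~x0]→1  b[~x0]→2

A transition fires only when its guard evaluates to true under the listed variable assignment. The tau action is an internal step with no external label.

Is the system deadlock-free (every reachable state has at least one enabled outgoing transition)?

Answer: DEADLOCK at state 1

Analysis:
R = {0,1,2,4,5}
  0: b→1  tau→4  [2 exit(s)]
  1: ∅  [STUCK]
  2: b→2  tau→5  [2 exit(s)]
  4: tau→2  [1 exit(s)]
  5: ∅  [STUCK]
Path to 1: b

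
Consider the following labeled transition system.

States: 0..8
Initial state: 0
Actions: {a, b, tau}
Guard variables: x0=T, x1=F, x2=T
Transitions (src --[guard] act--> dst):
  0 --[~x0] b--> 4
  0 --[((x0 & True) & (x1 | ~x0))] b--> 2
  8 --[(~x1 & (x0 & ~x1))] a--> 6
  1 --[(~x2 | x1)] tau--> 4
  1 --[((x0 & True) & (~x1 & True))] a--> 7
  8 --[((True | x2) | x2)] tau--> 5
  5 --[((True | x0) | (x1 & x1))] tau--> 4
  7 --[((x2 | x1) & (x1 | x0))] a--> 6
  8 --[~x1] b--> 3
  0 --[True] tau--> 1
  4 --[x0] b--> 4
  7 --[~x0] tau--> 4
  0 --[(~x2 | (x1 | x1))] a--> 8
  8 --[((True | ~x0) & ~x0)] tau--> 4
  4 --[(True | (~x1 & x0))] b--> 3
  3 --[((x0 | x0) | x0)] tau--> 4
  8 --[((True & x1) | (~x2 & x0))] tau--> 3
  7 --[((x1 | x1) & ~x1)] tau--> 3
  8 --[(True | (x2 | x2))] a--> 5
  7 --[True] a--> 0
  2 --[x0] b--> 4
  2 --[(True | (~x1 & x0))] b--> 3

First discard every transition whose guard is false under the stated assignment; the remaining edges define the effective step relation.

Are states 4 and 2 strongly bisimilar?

Answer: BISIMILAR

Analysis:
Refine partition for ~:
  π0 = {{0,1,2,3,4,5,6,7,8}}
  π1 = {{0,3,5},{1,7},{2,4},{6},{8}}
  π2 = {{0},{1},{2,4},{3,5},{6},{7},{8}}
stable after 3 split(s): 7 block(s)
class of 4: {2,4}; class of 2: {2,4}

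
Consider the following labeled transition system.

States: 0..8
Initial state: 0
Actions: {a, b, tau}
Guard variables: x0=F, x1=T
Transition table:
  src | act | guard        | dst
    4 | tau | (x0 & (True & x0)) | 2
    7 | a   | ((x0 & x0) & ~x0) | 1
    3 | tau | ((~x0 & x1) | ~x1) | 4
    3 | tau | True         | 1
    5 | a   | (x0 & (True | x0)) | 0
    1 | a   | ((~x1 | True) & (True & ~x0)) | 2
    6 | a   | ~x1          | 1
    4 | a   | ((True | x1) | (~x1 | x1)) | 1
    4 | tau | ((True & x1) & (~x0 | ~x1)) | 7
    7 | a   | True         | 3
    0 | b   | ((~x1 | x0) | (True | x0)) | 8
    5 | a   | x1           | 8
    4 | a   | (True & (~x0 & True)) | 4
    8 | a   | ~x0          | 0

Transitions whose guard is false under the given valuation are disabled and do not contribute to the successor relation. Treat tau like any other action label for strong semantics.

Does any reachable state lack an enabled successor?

R = {0,8}
  0: b→8  [1 exit(s)]
  8: a→0  [1 exit(s)]

Answer: DEADLOCK-FREE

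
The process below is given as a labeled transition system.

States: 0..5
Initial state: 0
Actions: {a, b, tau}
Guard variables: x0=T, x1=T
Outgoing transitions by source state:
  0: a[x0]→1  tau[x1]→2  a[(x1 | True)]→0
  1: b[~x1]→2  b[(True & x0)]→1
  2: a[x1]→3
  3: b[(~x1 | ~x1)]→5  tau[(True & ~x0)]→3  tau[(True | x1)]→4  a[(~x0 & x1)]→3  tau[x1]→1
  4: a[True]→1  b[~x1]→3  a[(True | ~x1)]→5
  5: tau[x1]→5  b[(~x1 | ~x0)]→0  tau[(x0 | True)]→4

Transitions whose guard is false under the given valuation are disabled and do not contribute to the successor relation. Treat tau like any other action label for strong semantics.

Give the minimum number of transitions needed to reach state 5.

Answer: 4

Analysis:
BFS to 5:
  depth 0: {0}
  depth 1: {1,2}
  depth 2: {3}
  depth 3: {4}
  depth 4: {5}
first hit 5 at d=4 via tau·a·tau·a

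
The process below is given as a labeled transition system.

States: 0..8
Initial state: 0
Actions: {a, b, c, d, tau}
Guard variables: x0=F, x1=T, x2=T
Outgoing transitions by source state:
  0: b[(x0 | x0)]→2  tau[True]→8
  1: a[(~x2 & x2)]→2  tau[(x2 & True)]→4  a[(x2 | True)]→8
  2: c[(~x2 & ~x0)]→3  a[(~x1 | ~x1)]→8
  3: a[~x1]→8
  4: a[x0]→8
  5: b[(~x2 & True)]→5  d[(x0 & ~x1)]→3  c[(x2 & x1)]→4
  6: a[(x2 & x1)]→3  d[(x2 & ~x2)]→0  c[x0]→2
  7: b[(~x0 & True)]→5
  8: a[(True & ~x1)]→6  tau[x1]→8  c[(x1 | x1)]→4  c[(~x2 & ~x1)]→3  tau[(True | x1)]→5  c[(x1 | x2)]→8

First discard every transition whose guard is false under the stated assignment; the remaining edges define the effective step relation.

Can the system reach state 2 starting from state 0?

Answer: UNREACHABLE

Working:
After dropping false guards: 10 live edges.
depth 0: {0}
depth 1: {8}  total {0,8}
depth 2: {4,5}  total {0,4,5,8}
Reachable = {0,4,5,8}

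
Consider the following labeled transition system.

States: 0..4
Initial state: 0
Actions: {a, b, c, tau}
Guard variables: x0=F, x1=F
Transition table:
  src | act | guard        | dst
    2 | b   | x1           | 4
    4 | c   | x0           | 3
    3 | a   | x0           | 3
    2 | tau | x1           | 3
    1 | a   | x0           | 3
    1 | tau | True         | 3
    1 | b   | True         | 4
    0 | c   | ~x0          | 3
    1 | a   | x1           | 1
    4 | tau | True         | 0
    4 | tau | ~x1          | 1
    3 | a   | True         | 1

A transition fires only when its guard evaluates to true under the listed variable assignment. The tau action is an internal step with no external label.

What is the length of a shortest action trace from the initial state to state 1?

BFS to 1:
  depth 0: {0}
  depth 1: {3}
  depth 2: {1}
1 enters at depth 2; path c·a

Answer: 2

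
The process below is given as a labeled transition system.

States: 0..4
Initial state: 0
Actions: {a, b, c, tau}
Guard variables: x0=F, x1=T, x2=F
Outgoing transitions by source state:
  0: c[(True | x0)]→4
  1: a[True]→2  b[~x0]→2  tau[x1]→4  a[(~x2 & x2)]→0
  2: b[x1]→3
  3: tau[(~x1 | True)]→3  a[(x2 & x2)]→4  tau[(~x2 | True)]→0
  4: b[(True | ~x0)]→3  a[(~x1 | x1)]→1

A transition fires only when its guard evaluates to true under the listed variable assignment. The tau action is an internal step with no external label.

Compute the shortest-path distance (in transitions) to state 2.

Answer: 3

Trace:
BFS to 2:
  depth 0: {0}
  depth 1: {4}
  depth 2: {1,3}
  depth 3: {2}
first hit 2 at d=3 via c·a·a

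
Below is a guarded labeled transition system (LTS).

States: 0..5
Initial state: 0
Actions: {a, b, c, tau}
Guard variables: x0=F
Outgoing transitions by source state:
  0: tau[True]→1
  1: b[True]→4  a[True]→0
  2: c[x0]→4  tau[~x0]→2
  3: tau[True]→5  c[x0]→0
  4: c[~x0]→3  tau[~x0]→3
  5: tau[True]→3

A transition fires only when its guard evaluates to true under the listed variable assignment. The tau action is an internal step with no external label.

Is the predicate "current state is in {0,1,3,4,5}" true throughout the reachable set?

Allowed set {0,1,3,4,5}
R = {0,1,3,4,5}
  0: ✓
  1: ✓
  3: ✓
  4: ✓
  5: ✓

Answer: INVARIANT HOLDS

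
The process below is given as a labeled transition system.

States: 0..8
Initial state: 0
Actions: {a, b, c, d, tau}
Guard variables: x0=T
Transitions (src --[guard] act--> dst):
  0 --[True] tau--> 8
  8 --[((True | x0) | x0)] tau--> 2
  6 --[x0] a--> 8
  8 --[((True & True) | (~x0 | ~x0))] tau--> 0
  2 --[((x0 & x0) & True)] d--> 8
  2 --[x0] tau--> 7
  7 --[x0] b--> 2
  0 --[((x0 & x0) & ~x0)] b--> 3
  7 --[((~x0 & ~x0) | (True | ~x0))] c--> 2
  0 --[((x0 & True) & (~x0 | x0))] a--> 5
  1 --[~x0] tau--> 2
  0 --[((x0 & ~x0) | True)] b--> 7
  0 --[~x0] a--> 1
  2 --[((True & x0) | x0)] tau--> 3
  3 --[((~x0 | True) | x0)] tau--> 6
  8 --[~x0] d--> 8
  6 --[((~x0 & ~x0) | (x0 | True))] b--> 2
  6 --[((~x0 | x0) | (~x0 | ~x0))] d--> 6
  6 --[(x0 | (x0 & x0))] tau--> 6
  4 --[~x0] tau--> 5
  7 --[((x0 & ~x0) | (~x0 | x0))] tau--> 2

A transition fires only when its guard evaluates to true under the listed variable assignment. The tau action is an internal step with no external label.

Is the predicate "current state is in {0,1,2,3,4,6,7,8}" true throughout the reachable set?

Answer: INVARIANT VIOLATED at state 5

Working:
Inv-set: {0,1,2,3,4,6,7,8}
Reach set: {0,2,3,5,6,7,8}
  0: safe
  2: safe
  3: safe
  5: outside
  6: safe
  7: safe
  8: safe
witness against invariant: a → 5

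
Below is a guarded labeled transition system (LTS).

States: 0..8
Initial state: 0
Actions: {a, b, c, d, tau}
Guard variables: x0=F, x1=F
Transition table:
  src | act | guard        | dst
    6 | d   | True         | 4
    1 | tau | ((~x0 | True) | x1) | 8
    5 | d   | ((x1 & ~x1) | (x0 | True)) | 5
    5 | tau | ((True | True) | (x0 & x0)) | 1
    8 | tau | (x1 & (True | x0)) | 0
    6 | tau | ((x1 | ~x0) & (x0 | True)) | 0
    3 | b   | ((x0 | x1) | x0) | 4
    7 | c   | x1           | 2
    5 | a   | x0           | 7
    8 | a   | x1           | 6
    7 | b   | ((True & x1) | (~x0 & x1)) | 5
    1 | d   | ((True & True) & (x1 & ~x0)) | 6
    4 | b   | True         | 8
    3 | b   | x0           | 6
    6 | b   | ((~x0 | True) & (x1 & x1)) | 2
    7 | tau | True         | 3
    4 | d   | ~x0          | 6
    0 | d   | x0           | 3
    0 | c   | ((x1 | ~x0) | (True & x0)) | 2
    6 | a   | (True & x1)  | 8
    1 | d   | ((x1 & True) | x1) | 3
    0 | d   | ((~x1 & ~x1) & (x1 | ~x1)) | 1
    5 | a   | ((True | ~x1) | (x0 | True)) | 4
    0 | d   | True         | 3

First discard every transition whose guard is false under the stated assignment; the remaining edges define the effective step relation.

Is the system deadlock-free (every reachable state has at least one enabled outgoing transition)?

R = {0,1,2,3,8}
  0: c→2  d→1  d→3  [3 exit(s)]
  1: tau→8  [1 exit(s)]
  2: ∅  [deadlock]
  3: ∅  [deadlock]
  8: ∅  [deadlock]
trace reaching 2: c

Answer: DEADLOCK at state 2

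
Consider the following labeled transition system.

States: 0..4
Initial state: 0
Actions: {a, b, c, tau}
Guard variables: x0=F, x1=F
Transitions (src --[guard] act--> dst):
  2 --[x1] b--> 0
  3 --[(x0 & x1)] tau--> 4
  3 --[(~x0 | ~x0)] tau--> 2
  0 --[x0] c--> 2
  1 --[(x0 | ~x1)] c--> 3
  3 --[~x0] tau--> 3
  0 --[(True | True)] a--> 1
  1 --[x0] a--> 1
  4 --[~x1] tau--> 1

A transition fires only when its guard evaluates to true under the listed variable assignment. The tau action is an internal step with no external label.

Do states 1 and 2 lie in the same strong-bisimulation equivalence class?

Answer: NOT BISIMILAR

Working:
Compute ~ classes (split until stable):
  round 0: {{0,1,2,3,4}}
  round 1: {{0},{1},{2},{3,4}}
  round 2: {{0},{1},{2},{3},{4}}
Fixed point at round 3; 5 class(es).
[1]={1}  [2]={2}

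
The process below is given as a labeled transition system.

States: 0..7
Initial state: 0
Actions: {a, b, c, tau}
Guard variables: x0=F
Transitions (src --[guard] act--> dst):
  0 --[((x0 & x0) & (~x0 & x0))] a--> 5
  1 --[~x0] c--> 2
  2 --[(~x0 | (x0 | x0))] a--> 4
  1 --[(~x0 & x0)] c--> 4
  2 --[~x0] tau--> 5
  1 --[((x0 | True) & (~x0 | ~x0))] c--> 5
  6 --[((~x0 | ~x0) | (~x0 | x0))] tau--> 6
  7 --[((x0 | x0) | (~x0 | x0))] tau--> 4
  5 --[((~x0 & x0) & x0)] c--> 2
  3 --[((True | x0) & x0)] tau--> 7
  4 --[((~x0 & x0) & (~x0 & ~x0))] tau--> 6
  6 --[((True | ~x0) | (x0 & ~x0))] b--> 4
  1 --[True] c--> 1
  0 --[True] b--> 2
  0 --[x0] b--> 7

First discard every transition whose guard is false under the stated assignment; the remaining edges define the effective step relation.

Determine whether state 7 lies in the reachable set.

Answer: UNREACHABLE

Trace:
After dropping false guards: 9 live edges.
depth 0: {0}
depth 1: {2}  cumulative {0,2}
depth 2: {4,5}  cumulative {0,2,4,5}
R = {0,2,4,5}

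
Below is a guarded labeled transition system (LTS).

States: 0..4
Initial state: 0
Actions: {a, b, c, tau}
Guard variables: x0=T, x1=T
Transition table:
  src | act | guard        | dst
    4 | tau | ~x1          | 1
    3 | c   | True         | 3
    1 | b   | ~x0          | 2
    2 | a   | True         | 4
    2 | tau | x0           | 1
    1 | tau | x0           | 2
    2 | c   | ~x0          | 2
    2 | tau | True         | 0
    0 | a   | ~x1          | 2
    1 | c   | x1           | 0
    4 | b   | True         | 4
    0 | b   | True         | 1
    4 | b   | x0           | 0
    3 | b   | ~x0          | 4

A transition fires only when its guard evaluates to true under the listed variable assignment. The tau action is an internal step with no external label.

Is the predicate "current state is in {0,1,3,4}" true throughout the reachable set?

Answer: INVARIANT VIOLATED at state 2

Working:
Safe = {0,1,3,4}
Reachable = {0,1,2,4}
  0: ✓
  1: ✓
  2: VIOLATES
  4: ✓
reach 2 via b·tau — violates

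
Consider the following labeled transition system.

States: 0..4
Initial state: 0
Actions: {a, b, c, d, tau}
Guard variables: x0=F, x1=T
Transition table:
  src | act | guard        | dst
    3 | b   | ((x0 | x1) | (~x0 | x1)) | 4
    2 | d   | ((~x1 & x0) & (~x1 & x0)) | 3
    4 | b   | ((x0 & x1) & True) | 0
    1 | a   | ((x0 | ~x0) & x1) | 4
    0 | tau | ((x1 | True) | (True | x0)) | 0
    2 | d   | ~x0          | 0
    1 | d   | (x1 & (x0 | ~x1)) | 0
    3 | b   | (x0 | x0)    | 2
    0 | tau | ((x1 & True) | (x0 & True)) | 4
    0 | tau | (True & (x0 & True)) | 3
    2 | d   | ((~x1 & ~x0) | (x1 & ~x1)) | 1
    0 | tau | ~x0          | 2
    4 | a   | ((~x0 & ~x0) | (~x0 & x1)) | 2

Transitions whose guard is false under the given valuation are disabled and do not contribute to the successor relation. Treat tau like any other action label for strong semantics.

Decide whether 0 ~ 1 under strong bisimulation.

Answer: NOT BISIMILAR

Trace:
Compute ~ classes (split until stable):
  P[0] = {{0,1,2,3,4}}
  P[1] = {{0},{1,4},{2},{3}}
  P[2] = {{0},{1},{2},{3},{4}}
Fixed point at round 3; 5 class(es).
class of 0: {0}; class of 1: {1}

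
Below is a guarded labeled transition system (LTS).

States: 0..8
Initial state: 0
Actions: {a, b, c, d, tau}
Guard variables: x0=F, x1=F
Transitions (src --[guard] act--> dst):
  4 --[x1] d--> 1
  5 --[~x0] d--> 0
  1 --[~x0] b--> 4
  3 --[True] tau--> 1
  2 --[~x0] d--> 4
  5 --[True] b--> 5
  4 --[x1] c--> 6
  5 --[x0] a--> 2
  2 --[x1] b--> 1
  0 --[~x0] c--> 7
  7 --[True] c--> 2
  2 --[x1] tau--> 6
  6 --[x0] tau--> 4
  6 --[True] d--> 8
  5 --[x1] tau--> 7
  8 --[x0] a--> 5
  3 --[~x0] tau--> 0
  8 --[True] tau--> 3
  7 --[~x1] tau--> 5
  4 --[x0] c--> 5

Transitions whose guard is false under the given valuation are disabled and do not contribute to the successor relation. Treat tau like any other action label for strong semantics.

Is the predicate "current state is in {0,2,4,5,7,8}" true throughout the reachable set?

Answer: INVARIANT HOLDS

Working:
Safe = {0,2,4,5,7,8}
R = {0,2,4,5,7}
  0: ok
  2: ok
  4: ok
  5: ok
  7: ok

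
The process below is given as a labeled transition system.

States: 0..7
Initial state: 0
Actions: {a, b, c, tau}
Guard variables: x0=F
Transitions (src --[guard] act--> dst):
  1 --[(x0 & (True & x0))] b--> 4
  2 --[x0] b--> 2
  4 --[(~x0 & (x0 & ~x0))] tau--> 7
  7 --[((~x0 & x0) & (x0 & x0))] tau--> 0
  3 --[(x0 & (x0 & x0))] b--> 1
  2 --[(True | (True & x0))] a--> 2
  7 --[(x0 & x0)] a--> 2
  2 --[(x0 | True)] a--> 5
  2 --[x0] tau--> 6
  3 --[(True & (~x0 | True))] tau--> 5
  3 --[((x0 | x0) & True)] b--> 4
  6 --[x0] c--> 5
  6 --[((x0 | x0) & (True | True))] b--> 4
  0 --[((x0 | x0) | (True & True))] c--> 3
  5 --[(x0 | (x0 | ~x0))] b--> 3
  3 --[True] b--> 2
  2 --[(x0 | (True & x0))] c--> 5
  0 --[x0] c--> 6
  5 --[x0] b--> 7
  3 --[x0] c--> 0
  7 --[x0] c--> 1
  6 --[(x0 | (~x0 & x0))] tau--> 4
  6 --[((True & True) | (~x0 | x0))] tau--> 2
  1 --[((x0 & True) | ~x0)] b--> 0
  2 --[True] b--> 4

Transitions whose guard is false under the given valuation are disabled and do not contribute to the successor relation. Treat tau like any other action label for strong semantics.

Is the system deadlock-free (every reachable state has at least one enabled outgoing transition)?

Reachable = {0,2,3,4,5}
  0: c→3  [1 out]
  2: a→2  a→5  b→4  [3 out]
  3: b→2  tau→5  [2 out]
  4: ∅  [no exit]
  5: b→3  [1 out]
witness 4: c·b·b

Answer: DEADLOCK at state 4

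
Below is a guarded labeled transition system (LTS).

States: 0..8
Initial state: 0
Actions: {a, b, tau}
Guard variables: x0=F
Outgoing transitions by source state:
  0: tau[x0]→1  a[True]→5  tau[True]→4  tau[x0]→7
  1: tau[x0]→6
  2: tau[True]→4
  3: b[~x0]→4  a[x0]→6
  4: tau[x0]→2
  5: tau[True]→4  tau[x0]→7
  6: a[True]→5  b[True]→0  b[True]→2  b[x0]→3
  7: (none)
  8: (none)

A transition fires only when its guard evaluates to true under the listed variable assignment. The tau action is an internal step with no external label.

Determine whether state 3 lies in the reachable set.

Answer: UNREACHABLE

Analysis:
8 transition(s) survive guard evaluation.
depth 0: {0}
depth 1: {4,5}  total {0,4,5}
Reachable = {0,4,5}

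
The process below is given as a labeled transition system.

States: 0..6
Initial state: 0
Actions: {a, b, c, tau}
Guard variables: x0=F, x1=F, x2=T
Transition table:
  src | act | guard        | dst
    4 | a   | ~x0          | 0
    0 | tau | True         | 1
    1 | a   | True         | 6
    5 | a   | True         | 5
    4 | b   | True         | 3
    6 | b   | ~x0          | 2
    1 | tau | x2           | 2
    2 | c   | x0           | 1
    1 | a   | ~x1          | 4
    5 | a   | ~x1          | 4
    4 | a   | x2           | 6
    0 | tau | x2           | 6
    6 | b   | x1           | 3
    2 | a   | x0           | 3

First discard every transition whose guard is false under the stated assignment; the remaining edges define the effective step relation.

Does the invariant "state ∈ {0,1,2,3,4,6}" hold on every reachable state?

Answer: INVARIANT HOLDS

Analysis:
Safe = {0,1,2,3,4,6}
Reachable = {0,1,2,3,4,6}
  0: safe
  1: safe
  2: safe
  3: safe
  4: safe
  6: safe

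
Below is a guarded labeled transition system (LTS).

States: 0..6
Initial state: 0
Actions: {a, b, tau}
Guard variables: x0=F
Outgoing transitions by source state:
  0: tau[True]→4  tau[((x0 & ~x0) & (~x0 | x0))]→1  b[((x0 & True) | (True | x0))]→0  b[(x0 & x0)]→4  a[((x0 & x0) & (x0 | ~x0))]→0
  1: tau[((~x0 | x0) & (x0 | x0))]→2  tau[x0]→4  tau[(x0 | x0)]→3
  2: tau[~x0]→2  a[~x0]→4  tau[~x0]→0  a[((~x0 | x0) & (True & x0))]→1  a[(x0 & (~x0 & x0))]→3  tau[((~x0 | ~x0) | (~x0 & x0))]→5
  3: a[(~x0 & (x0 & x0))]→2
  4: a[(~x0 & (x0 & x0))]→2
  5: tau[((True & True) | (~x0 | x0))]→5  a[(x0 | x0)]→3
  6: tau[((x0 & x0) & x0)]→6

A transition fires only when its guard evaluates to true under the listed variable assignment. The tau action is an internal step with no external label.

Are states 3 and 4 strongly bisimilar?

Compute ~ classes (split until stable):
  π0 = {{0,1,2,3,4,5,6}}
  π1 = {{0},{1,3,4,6},{2},{5}}
4 equivalence class(es) (converged in 2)
[3]={1,3,4,6}  [4]={1,3,4,6}

Answer: BISIMILAR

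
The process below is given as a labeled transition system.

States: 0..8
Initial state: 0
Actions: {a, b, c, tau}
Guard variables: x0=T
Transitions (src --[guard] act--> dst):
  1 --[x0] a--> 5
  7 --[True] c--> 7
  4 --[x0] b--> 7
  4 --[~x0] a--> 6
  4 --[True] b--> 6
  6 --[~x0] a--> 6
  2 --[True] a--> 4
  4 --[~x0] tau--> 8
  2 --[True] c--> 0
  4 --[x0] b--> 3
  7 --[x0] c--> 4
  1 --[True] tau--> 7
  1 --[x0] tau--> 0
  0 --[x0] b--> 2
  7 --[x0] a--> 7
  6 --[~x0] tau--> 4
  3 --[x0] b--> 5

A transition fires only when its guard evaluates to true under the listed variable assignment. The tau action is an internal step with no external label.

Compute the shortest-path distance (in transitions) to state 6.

Breadth-first toward 6:
  depth 0: {0}
  depth 1: {2}
  depth 2: {4}
  depth 3: {3,6,7}
6 enters at depth 3; path b·a·b

Answer: 3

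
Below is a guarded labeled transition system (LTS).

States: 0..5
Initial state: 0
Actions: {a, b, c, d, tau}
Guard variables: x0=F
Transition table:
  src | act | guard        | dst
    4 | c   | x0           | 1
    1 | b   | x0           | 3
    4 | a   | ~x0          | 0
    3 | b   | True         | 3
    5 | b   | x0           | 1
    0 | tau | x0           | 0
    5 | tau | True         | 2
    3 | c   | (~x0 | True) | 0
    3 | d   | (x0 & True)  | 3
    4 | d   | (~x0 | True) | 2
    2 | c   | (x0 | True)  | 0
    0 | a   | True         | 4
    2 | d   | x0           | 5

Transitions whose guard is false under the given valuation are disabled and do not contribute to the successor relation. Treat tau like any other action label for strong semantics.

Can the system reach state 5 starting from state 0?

Answer: UNREACHABLE

Working:
After dropping false guards: 7 live edges.
depth 0: {0}
depth 1: {4}  now seen {0,4}
depth 2: {2}  now seen {0,2,4}
R = {0,2,4}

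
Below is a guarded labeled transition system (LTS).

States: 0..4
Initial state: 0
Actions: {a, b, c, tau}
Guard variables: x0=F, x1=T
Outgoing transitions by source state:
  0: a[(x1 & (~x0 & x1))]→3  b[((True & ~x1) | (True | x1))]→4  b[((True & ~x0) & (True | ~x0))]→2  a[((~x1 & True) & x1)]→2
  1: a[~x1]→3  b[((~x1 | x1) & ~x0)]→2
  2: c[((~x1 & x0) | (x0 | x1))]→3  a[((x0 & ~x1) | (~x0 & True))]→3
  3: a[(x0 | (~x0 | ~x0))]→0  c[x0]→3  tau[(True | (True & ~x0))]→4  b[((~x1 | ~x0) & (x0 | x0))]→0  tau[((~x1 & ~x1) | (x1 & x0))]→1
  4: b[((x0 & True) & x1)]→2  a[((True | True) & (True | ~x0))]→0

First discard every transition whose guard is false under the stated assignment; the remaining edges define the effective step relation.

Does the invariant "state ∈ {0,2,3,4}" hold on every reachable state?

Answer: INVARIANT HOLDS

Analysis:
Allowed set {0,2,3,4}
Reach set: {0,2,3,4}
  0: safe
  2: safe
  3: safe
  4: safe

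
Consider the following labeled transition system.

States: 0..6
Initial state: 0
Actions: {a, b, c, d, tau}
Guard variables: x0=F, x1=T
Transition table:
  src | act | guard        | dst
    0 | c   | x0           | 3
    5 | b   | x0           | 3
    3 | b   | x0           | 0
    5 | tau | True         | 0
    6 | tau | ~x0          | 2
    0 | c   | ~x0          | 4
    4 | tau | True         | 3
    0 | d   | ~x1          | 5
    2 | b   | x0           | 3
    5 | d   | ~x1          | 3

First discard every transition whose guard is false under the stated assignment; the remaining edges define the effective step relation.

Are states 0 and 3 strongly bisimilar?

Compute ~ classes (split until stable):
  π0 = {{0,1,2,3,4,5,6}}
  π1 = {{0},{1,2,3},{4,5,6}}
  π2 = {{0},{1,2,3},{4,6},{5}}
4 equivalence class(es) (converged in 3)
0∈{0}, 3∈{1,2,3}

Answer: NOT BISIMILAR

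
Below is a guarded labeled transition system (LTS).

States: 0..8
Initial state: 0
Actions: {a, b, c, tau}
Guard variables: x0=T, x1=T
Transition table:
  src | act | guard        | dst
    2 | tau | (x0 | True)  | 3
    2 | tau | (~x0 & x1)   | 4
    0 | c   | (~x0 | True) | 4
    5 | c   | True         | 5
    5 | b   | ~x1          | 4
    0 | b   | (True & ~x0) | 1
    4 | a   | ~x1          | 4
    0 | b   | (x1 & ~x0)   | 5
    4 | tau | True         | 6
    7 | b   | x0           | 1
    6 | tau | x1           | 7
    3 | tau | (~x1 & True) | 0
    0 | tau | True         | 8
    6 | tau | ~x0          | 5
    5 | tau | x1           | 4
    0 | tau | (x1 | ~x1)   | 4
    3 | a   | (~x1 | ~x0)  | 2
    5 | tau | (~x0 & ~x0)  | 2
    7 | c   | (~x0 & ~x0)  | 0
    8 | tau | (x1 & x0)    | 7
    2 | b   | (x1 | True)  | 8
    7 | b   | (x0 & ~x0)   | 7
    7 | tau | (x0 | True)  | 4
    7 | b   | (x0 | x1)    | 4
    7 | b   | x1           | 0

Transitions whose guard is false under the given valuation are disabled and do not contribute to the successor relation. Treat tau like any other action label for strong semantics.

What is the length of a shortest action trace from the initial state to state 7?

Answer: 2

Working:
Layered search for 7:
  Layer 0: {0}
  Layer 1: {4,8}
  Layer 2: {6,7}
7 enters at depth 2; path tau·tau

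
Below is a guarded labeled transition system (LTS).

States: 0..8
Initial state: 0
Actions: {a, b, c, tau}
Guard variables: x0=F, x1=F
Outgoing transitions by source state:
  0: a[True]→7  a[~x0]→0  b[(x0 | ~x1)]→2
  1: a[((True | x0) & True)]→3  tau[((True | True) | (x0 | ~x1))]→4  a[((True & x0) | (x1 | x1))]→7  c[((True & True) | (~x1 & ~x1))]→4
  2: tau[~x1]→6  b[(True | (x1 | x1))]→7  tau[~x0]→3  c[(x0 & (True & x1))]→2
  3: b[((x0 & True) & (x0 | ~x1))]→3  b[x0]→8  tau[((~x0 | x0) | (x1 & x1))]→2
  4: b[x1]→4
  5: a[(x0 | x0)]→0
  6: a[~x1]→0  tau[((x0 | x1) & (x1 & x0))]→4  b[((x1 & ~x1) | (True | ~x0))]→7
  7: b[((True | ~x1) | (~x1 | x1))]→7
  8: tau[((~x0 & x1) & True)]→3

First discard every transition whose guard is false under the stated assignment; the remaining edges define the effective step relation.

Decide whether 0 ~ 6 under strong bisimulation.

Answer: NOT BISIMILAR

Trace:
Bisimulation quotient by refinement:
  P[0] = {{0,1,2,3,4,5,6,7,8}}
  P[1] = {{0,6},{1},{2},{3},{4,5,8},{7}}
  P[2] = {{0},{1},{2},{3},{4,5,8},{6},{7}}
stable after 3 split(s): 7 block(s)
0∈{0}, 6∈{6}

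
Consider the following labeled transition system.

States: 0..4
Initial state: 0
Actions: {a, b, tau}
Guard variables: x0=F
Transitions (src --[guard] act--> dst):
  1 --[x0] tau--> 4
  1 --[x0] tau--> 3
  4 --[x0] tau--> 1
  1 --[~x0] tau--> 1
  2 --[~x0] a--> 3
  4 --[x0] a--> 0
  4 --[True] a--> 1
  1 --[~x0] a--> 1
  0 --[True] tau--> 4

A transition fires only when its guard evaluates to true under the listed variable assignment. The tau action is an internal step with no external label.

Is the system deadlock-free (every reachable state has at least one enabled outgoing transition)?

Answer: DEADLOCK-FREE

Trace:
R = {0,1,4}
  0: tau→4  [1 exit(s)]
  1: a→1  tau→1  [2 exit(s)]
  4: a→1  [1 exit(s)]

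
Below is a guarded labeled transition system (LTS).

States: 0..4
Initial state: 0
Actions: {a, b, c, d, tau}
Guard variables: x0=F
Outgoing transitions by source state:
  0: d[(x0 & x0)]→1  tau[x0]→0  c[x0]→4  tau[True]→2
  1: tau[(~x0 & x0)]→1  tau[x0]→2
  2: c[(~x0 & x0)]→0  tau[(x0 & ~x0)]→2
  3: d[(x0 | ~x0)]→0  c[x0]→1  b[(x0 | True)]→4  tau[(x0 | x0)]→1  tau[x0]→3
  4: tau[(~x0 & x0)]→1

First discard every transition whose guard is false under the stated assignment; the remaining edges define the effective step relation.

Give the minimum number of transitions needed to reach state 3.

BFS to 3:
  Layer 0: {0}
  Layer 1: {2}
3 never appears.

Answer: UNREACHABLE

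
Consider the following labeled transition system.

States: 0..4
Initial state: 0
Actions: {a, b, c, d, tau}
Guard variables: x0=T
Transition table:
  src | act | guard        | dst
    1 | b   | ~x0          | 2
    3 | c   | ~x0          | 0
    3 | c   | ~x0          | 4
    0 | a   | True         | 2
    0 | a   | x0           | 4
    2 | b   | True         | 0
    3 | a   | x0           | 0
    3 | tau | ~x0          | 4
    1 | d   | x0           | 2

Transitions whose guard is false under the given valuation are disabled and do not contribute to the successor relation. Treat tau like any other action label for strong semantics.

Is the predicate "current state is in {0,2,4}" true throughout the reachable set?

Answer: INVARIANT HOLDS

Analysis:
Allowed set {0,2,4}
R = {0,2,4}
  0: safe
  2: safe
  4: safe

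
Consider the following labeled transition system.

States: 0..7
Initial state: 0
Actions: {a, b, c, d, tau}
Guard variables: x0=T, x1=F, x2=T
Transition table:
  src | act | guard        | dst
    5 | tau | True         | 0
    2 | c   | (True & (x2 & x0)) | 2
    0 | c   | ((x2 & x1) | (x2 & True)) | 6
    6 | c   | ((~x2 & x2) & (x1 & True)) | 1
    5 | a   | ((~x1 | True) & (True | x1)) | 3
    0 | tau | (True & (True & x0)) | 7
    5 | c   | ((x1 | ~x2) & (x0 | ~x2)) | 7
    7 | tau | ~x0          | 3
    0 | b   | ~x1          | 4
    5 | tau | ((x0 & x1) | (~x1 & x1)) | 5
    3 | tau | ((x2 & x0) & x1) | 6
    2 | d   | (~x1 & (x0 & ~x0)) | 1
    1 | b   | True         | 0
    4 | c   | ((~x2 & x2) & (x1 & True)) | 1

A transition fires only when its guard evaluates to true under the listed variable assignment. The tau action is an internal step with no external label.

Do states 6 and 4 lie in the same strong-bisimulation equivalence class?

Answer: BISIMILAR

Analysis:
Bisimulation quotient by refinement:
  P[0] = {{0,1,2,3,4,5,6,7}}
  P[1] = {{0},{1},{2},{3,4,6,7},{5}}
stable after 2 split(s): 5 block(s)
class of 6: {3,4,6,7}; class of 4: {3,4,6,7}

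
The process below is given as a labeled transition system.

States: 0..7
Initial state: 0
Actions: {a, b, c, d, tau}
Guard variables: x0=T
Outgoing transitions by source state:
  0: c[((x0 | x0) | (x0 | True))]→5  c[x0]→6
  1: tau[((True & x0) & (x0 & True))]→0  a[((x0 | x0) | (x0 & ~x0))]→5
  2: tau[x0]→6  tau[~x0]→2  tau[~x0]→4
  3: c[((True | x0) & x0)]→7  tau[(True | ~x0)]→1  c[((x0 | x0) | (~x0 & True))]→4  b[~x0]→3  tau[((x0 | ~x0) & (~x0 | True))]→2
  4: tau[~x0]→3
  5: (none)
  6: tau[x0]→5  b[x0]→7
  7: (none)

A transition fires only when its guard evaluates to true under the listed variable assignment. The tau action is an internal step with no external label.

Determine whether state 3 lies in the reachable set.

11 transition(s) survive guard evaluation.
L0 = {0}
L1 = {5,6}  now seen {0,5,6}
L2 = {7}  now seen {0,5,6,7}
Reach set: {0,5,6,7}

Answer: UNREACHABLE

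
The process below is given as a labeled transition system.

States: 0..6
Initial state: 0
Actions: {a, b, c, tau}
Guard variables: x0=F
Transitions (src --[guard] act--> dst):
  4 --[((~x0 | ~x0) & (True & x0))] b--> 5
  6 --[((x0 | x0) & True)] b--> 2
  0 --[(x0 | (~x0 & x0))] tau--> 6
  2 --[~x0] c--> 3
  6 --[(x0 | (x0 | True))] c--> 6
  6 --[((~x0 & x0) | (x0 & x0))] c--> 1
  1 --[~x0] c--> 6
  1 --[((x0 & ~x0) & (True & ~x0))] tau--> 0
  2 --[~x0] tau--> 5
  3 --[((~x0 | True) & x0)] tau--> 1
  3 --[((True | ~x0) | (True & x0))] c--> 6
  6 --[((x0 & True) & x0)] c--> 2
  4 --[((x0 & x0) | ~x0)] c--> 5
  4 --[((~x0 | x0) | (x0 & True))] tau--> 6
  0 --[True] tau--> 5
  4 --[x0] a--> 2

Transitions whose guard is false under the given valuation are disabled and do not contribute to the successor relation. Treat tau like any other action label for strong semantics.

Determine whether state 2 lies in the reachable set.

After dropping false guards: 8 live edges.
L0 = {0}
L1 = {5}  now seen {0,5}
Reach set: {0,5}

Answer: UNREACHABLE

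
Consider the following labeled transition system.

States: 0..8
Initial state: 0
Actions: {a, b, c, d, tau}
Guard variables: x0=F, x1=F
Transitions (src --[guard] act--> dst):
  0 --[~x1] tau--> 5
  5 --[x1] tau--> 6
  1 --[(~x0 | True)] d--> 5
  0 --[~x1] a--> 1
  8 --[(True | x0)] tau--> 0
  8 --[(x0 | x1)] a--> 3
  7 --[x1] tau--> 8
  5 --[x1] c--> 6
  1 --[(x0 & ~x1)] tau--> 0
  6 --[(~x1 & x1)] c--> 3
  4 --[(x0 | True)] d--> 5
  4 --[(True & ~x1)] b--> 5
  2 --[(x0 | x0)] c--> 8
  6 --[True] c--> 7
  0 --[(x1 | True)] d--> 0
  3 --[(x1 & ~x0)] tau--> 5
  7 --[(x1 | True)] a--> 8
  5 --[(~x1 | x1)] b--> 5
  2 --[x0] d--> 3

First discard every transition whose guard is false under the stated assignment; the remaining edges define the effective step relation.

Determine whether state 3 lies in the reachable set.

10 transition(s) survive guard evaluation.
depth 0: {0}
depth 1: {1,5}  now seen {0,1,5}
Reach set: {0,1,5}

Answer: UNREACHABLE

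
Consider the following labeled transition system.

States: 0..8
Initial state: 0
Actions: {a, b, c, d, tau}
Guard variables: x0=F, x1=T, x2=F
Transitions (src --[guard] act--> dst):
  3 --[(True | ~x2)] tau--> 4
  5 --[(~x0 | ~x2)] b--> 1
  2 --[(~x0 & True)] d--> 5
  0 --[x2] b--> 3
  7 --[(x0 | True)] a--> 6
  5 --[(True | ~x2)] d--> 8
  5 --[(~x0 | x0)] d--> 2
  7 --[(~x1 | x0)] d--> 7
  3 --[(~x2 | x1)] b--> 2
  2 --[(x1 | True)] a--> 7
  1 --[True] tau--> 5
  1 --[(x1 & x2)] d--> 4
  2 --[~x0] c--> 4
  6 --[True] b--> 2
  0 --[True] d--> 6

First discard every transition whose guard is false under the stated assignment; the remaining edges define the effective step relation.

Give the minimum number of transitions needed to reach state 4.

Layered search for 4:
  Layer 0: {0}
  Layer 1: {6}
  Layer 2: {2}
  Layer 3: {4,5,7}
4 enters at depth 3; path d·b·c

Answer: 3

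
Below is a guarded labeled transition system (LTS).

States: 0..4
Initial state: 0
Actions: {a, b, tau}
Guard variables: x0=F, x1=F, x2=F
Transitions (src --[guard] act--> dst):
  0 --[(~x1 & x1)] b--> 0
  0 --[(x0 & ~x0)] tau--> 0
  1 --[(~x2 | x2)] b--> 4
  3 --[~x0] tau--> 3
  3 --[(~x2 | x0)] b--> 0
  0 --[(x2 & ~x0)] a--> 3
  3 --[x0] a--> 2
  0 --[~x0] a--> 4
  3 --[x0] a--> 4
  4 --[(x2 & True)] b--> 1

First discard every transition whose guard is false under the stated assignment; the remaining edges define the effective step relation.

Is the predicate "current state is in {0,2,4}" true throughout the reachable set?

Inv-set: {0,2,4}
R = {0,4}
  0: safe
  4: safe

Answer: INVARIANT HOLDS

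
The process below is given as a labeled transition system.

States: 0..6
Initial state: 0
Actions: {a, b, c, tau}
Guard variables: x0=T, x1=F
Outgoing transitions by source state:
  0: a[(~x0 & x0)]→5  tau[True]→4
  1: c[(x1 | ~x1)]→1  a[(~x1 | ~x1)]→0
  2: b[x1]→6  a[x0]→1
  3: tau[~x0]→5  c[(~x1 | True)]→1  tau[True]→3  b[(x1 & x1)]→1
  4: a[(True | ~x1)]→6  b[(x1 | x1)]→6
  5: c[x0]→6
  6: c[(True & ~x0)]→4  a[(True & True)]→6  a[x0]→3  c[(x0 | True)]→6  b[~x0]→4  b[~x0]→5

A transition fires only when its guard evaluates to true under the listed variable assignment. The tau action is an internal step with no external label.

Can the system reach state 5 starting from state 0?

After dropping false guards: 11 live edges.
depth 0: {0}
depth 1: {4}  cumulative {0,4}
depth 2: {6}  cumulative {0,4,6}
depth 3: {3}  cumulative {0,3,4,6}
depth 4: {1}  cumulative {0,1,3,4,6}
Reach set: {0,1,3,4,6}

Answer: UNREACHABLE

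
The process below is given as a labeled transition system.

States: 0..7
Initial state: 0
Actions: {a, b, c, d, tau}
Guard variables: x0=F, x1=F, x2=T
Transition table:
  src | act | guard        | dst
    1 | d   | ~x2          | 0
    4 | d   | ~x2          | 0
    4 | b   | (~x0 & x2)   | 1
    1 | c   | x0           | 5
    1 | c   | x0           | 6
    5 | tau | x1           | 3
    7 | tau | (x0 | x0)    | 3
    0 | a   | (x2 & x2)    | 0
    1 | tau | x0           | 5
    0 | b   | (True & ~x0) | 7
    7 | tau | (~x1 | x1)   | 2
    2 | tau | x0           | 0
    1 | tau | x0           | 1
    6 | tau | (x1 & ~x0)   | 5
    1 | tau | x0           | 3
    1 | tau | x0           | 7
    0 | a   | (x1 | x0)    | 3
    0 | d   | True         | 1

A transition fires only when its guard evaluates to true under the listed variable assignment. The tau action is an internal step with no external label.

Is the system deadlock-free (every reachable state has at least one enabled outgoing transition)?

Answer: DEADLOCK at state 1

Analysis:
Reachable = {0,1,2,7}
  0: a→0  b→7  d→1  [3 out]
  1: ∅  [deadlock]
  2: ∅  [deadlock]
  7: tau→2  [1 out]
witness 1: d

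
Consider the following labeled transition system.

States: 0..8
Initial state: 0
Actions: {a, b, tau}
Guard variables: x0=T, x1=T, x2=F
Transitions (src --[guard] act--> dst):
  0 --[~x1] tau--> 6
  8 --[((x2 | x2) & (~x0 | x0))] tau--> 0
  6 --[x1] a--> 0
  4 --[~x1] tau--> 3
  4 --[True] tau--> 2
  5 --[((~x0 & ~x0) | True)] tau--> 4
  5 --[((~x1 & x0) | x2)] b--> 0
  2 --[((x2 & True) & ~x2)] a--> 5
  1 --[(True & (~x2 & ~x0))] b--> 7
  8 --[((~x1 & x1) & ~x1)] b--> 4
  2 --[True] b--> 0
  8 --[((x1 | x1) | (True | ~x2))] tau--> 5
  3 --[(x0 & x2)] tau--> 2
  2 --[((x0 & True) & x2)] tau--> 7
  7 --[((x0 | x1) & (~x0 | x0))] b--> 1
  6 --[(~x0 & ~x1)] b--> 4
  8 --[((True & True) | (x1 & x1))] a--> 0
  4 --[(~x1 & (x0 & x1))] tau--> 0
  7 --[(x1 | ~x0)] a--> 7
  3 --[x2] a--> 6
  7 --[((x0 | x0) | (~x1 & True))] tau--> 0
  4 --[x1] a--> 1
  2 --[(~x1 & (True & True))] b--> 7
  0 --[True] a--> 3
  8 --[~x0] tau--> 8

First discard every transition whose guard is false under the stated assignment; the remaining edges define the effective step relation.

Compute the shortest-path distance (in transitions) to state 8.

Answer: UNREACHABLE

Working:
BFS to 8:
  depth 0: {0}
  depth 1: {3}
8 never appears.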